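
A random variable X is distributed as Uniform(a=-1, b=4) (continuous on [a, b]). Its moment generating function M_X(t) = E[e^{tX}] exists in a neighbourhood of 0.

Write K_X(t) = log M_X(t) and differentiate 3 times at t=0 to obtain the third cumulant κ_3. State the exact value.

M_X(t) = (e^(4*t) - e^(-t))/(5*t)
K_X(t) = log M_X(t) = -log(t) + log(e^(4*t) - e^(-t)) - log(5)
dK/dt = (4*t*e^(5*t) + t - e^(5*t) + 1)/(t*e^(5*t) - t)
d^2K/dt^2 = (-25*t^2*e^(5*t) + e^(10*t) - 2*e^(5*t) + 1)/(t^2*e^(10*t) - 2*t^2*e^(5*t) + t^2)
d^3K/dt^3 = (125*t^3*e^(10*t) + 125*t^3*e^(5*t) - 2*e^(15*t) + 6*e^(10*t) - 6*e^(5*t) + 2)/(t^3*e^(15*t) - 3*t^3*e^(10*t) + 3*t^3*e^(5*t) - t^3)

κ_3 = d^3K/dt^3 |_{t=0} = 0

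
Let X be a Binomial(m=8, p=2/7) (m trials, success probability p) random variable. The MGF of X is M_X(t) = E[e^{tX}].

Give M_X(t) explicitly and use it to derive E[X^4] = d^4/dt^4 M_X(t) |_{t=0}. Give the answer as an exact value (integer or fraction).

M_X(t) = (2*e^(t)/7 + 5/7)^8

E[X^4] = d^4M/dt^4 |_{t=0} = 31728/343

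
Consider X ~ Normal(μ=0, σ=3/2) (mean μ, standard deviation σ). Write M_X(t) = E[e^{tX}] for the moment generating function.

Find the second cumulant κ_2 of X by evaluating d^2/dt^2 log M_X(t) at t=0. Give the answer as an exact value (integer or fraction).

κ_2 = K′′(0) = 9/4

M_X(t) = e^(9*t^2/8)
K_X(t) = log M_X(t) = 9*t^2/8
K′(t) = 9*t/4
K′′(t) = 9/4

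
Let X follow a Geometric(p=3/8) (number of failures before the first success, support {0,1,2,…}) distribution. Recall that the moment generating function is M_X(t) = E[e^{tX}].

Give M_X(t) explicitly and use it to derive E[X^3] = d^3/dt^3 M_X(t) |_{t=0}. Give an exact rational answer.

E[X^3] = M^(3)(0) = 415/9

M_X(t) = 3/(8*(1 - 5*e^(t)/8))
M^(3)(t) = (375*e^(3*t) + 2400*e^(2*t) + 960*e^(t))/(625*e^(4*t) - 4000*e^(3*t) + 9600*e^(2*t) - 10240*e^(t) + 4096)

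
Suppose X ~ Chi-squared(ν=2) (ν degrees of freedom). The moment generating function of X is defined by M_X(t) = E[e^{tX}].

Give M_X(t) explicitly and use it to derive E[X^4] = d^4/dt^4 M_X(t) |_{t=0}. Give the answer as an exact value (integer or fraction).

M_X(t) = 1/(1 - 2*t)
D^4[M](t) = -384/(32*t^5 - 80*t^4 + 80*t^3 - 40*t^2 + 10*t - 1)

E[X^4] = D^4[M](0) = 384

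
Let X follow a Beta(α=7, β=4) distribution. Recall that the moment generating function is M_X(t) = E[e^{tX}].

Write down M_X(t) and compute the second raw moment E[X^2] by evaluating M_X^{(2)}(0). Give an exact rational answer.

M_X(t) = ₁F₁(7; 11; t)
dM/dt = 7*₁F₁(8; 12; t)/11
d^2M/dt^2 = 14*₁F₁(9; 13; t)/33

E[X^2] = d^2M/dt^2 |_{t=0} = 14/33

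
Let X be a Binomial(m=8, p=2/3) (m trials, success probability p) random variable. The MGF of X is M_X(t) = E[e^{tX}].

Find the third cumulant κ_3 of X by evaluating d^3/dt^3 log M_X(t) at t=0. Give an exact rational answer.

M_X(t) = (2*e^(t)/3 + 1/3)^8
K_X(t) = log M_X(t) = 8*log(2*e^(t)/3 + 1/3)
dK/dt = 16*e^(t)/(2*e^(t) + 1)
d^2K/dt^2 = 16*e^(t)/(4*e^(2*t) + 4*e^(t) + 1)
d^3K/dt^3 = (-32*e^(2*t) + 16*e^(t))/(8*e^(3*t) + 12*e^(2*t) + 6*e^(t) + 1)

κ_3 = d^3K/dt^3 |_{t=0} = -16/27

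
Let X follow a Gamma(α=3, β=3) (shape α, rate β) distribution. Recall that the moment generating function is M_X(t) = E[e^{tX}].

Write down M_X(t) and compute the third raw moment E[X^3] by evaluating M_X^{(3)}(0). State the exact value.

M_X(t) = 27/(3 - t)^3
M′(t) = 81/(t^4 - 12*t^3 + 54*t^2 - 108*t + 81)
M′′(t) = -324/(t^5 - 15*t^4 + 90*t^3 - 270*t^2 + 405*t - 243)
M′′′(t) = 1620/(t^6 - 18*t^5 + 135*t^4 - 540*t^3 + 1215*t^2 - 1458*t + 729)

E[X^3] = M′′′(0) = 20/9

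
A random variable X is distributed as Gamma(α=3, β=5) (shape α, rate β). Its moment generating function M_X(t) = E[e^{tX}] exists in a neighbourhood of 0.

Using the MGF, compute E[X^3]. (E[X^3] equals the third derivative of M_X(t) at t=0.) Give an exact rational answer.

M_X(t) = 125/(5 - t)^3
M′(t) = 375/(t^4 - 20*t^3 + 150*t^2 - 500*t + 625)
M′′(t) = -1500/(t^5 - 25*t^4 + 250*t^3 - 1250*t^2 + 3125*t - 3125)
M′′′(t) = 7500/(t^6 - 30*t^5 + 375*t^4 - 2500*t^3 + 9375*t^2 - 18750*t + 15625)

E[X^3] = M′′′(0) = 12/25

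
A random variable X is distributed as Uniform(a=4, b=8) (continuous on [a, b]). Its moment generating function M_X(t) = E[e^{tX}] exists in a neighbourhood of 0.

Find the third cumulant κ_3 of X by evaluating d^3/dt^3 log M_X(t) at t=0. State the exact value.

κ_3 = K^(3)(0) = 0

M_X(t) = (e^(8*t) - e^(4*t))/(4*t)
K_X(t) = log M_X(t) = -log(t) + log(e^(8*t) - e^(4*t)) - 2*log(2)
K^(3)(t) = (64*t^3*e^(8*t) + 64*t^3*e^(4*t) - 2*e^(12*t) + 6*e^(8*t) - 6*e^(4*t) + 2)/(t^3*e^(12*t) - 3*t^3*e^(8*t) + 3*t^3*e^(4*t) - t^3)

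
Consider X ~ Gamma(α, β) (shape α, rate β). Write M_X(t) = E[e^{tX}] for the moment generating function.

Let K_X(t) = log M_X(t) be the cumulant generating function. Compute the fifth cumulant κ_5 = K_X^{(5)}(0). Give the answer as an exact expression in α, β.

κ_5 = K^(5)(0) = 24*α/β^5

M_X(t) = (β/(β - t))^α
K_X(t) = log M_X(t) = α*(log(β) - log(β - t))
K^(5)(t) = -24*α/(-β^5 + 5*β^4*t - 10*β^3*t^2 + 10*β^2*t^3 - 5*β*t^4 + t^5)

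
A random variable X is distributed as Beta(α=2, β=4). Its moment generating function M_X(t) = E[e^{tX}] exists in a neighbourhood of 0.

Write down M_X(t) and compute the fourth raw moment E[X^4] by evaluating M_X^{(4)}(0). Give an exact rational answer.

E[X^4] = d^4M/dt^4 |_{t=0} = 5/126

M_X(t) = ₁F₁(2; 6; t)
dM/dt = ₁F₁(3; 7; t)/3
d^2M/dt^2 = ₁F₁(4; 8; t)/7
d^3M/dt^3 = ₁F₁(5; 9; t)/14
d^4M/dt^4 = 5*₁F₁(6; 10; t)/126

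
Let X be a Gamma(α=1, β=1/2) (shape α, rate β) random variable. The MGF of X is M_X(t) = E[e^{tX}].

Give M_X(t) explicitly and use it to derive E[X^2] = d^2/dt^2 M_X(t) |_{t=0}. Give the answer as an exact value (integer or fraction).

E[X^2] = M^(2)(0) = 8

M_X(t) = 1/(2*(1/2 - t))
M^(2)(t) = -8/(8*t^3 - 12*t^2 + 6*t - 1)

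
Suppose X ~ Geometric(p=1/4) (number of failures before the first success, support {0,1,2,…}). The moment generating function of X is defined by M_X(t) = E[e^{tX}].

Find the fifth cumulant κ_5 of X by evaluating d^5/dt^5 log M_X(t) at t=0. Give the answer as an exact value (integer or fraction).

κ_5 = d^5K/dt^5 |_{t=0} = 12180

M_X(t) = 1/(4*(1 - 3*e^(t)/4))
K_X(t) = log M_X(t) = -log(1 - 3*e^(t)/4) - 2*log(2)
dK/dt = -3*e^(t)/(3*e^(t) - 4)
d^2K/dt^2 = 12*e^(t)/(9*e^(2*t) - 24*e^(t) + 16)
d^3K/dt^3 = (-36*e^(2*t) - 48*e^(t))/(27*e^(3*t) - 108*e^(2*t) + 144*e^(t) - 64)
d^4K/dt^4 = (108*e^(3*t) + 576*e^(2*t) + 192*e^(t))/(81*e^(4*t) - 432*e^(3*t) + 864*e^(2*t) - 768*e^(t) + 256)
d^5K/dt^5 = (-324*e^(4*t) - 4752*e^(3*t) - 6336*e^(2*t) - 768*e^(t))/(243*e^(5*t) - 1620*e^(4*t) + 4320*e^(3*t) - 5760*e^(2*t) + 3840*e^(t) - 1024)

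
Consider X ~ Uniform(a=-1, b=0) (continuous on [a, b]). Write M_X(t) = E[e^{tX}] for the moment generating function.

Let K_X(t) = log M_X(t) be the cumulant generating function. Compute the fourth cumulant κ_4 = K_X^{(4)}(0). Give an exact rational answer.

M_X(t) = (1 - e^(-t))/t
K_X(t) = log M_X(t) = -log(t) + log(1 - e^(-t))

κ_4 = K^(4)(0) = -1/120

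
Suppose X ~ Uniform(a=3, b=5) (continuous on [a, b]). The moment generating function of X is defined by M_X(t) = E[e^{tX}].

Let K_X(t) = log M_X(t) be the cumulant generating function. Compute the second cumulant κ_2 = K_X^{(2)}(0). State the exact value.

κ_2 = D^2[K](0) = 1/3

M_X(t) = (e^(5*t) - e^(3*t))/(2*t)
K_X(t) = log M_X(t) = -log(t) + log(e^(5*t) - e^(3*t)) - log(2)
D^2[K](t) = (-4*t^2*e^(2*t) + e^(4*t) - 2*e^(2*t) + 1)/(t^2*e^(4*t) - 2*t^2*e^(2*t) + t^2)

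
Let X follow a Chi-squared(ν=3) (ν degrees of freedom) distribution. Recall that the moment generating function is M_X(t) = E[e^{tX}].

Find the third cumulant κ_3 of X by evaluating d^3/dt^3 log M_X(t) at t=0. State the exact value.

M_X(t) = (1 - 2*t)^(-3/2)
K_X(t) = log M_X(t) = -3*log(1 - 2*t)/2
D^3[K](t) = -24/(8*t^3 - 12*t^2 + 6*t - 1)

κ_3 = D^3[K](0) = 24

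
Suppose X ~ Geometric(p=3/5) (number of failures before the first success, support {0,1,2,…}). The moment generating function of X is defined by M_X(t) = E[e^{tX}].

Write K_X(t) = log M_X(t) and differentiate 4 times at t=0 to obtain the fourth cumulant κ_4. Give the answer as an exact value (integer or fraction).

κ_4 = d^4K/dt^4 |_{t=0} = 230/27

M_X(t) = 3/(5*(1 - 2*e^(t)/5))
K_X(t) = log M_X(t) = -log(1 - 2*e^(t)/5) - log(5) + log(3)
dK/dt = -2*e^(t)/(2*e^(t) - 5)
d^2K/dt^2 = 10*e^(t)/(4*e^(2*t) - 20*e^(t) + 25)
d^3K/dt^3 = (-20*e^(2*t) - 50*e^(t))/(8*e^(3*t) - 60*e^(2*t) + 150*e^(t) - 125)
d^4K/dt^4 = (40*e^(3*t) + 400*e^(2*t) + 250*e^(t))/(16*e^(4*t) - 160*e^(3*t) + 600*e^(2*t) - 1000*e^(t) + 625)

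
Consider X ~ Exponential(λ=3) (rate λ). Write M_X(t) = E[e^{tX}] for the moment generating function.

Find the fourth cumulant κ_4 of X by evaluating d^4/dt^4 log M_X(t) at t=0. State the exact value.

κ_4 = K′′′′(0) = 2/27

M_X(t) = 3/(3 - t)
K_X(t) = log M_X(t) = -log(3 - t) + log(3)
K′(t) = -1/(t - 3)
K′′(t) = 1/(t^2 - 6*t + 9)
K′′′(t) = -2/(t^3 - 9*t^2 + 27*t - 27)
K′′′′(t) = 6/(t^4 - 12*t^3 + 54*t^2 - 108*t + 81)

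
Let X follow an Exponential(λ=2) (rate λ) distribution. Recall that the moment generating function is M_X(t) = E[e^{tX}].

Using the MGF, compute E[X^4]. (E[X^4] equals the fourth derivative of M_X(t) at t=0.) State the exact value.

M_X(t) = 2/(2 - t)
M^(4)(t) = -48/(t^5 - 10*t^4 + 40*t^3 - 80*t^2 + 80*t - 32)

E[X^4] = M^(4)(0) = 3/2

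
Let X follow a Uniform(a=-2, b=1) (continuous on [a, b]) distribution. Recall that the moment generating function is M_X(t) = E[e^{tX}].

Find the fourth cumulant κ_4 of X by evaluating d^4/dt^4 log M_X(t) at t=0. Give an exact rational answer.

κ_4 = d^4K/dt^4 |_{t=0} = -27/40

M_X(t) = (e^(t) - e^(-2*t))/(3*t)
K_X(t) = log M_X(t) = -log(t) + log(e^(t) - e^(-2*t)) - log(3)
dK/dt = (t*e^(3*t) + 2*t - e^(3*t) + 1)/(t*e^(3*t) - t)
d^2K/dt^2 = (-9*t^2*e^(3*t) + e^(6*t) - 2*e^(3*t) + 1)/(t^2*e^(6*t) - 2*t^2*e^(3*t) + t^2)
d^3K/dt^3 = (27*t^3*e^(6*t) + 27*t^3*e^(3*t) - 2*e^(9*t) + 6*e^(6*t) - 6*e^(3*t) + 2)/(t^3*e^(9*t) - 3*t^3*e^(6*t) + 3*t^3*e^(3*t) - t^3)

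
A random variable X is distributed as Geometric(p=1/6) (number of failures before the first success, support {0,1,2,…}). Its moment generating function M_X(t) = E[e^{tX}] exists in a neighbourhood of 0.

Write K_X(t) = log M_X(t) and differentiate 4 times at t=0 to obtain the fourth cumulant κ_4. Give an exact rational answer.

κ_4 = K′′′′(0) = 5430

M_X(t) = 1/(6*(1 - 5*e^(t)/6))
K_X(t) = log M_X(t) = -log(1 - 5*e^(t)/6) - log(6)
K′(t) = -5*e^(t)/(5*e^(t) - 6)
K′′(t) = 30*e^(t)/(25*e^(2*t) - 60*e^(t) + 36)
K′′′(t) = (-150*e^(2*t) - 180*e^(t))/(125*e^(3*t) - 450*e^(2*t) + 540*e^(t) - 216)
K′′′′(t) = (750*e^(3*t) + 3600*e^(2*t) + 1080*e^(t))/(625*e^(4*t) - 3000*e^(3*t) + 5400*e^(2*t) - 4320*e^(t) + 1296)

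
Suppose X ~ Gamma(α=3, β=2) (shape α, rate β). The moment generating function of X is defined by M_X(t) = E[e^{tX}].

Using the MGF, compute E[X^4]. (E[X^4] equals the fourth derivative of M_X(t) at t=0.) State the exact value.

M_X(t) = 8/(2 - t)^3
M^(4)(t) = -2880/(t^7 - 14*t^6 + 84*t^5 - 280*t^4 + 560*t^3 - 672*t^2 + 448*t - 128)

E[X^4] = M^(4)(0) = 45/2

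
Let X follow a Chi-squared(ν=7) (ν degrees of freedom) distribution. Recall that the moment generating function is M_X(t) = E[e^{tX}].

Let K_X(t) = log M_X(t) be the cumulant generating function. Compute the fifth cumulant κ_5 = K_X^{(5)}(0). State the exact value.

κ_5 = d^5K/dt^5 |_{t=0} = 2688

M_X(t) = (1 - 2*t)^(-7/2)
K_X(t) = log M_X(t) = -7*log(1 - 2*t)/2
dK/dt = -7/(2*t - 1)
d^2K/dt^2 = 14/(4*t^2 - 4*t + 1)
d^3K/dt^3 = -56/(8*t^3 - 12*t^2 + 6*t - 1)
d^4K/dt^4 = 336/(16*t^4 - 32*t^3 + 24*t^2 - 8*t + 1)
d^5K/dt^5 = -2688/(32*t^5 - 80*t^4 + 80*t^3 - 40*t^2 + 10*t - 1)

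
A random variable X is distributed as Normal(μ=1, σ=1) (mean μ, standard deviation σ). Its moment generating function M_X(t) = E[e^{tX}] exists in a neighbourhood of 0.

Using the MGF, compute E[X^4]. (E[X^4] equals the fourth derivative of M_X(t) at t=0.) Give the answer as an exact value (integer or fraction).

E[X^4] = D^4[M](0) = 10

M_X(t) = e^(t^2/2 + t)
D^4[M](t) = t^4*e^(t)*e^(t^2/2) + 4*t^3*e^(t)*e^(t^2/2) + 12*t^2*e^(t)*e^(t^2/2) + 16*t*e^(t)*e^(t^2/2) + 10*e^(t)*e^(t^2/2)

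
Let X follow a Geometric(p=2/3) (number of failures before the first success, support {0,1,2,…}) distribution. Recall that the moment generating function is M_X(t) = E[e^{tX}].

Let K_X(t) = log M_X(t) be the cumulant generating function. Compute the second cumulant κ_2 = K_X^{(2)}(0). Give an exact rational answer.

κ_2 = K′′(0) = 3/4

M_X(t) = 2/(3*(1 - e^(t)/3))
K_X(t) = log M_X(t) = -log(1 - e^(t)/3) - log(3) + log(2)
K′(t) = -e^(t)/(e^(t) - 3)
K′′(t) = 3*e^(t)/(e^(2*t) - 6*e^(t) + 9)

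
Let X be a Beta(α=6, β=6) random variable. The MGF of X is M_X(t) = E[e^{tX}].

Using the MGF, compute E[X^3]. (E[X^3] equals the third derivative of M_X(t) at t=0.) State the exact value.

M_X(t) = ₁F₁(6; 12; t)
dM/dt = ₁F₁(7; 13; t)/2
d^2M/dt^2 = 7*₁F₁(8; 14; t)/26
d^3M/dt^3 = 2*₁F₁(9; 15; t)/13

E[X^3] = d^3M/dt^3 |_{t=0} = 2/13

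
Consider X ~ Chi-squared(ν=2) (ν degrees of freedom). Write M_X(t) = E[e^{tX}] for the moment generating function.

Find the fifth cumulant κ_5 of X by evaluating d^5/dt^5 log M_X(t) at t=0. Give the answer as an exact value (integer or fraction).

M_X(t) = 1/(1 - 2*t)
K_X(t) = log M_X(t) = -log(1 - 2*t)
dK/dt = -2/(2*t - 1)
d^2K/dt^2 = 4/(4*t^2 - 4*t + 1)
d^3K/dt^3 = -16/(8*t^3 - 12*t^2 + 6*t - 1)
d^4K/dt^4 = 96/(16*t^4 - 32*t^3 + 24*t^2 - 8*t + 1)
d^5K/dt^5 = -768/(32*t^5 - 80*t^4 + 80*t^3 - 40*t^2 + 10*t - 1)

κ_5 = d^5K/dt^5 |_{t=0} = 768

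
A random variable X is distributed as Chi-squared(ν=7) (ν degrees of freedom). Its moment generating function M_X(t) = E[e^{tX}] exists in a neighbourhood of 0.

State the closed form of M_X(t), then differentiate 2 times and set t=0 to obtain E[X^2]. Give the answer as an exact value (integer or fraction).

M_X(t) = (1 - 2*t)^(-7/2)
D^2[M](t) = -63/(32*t^5*√(1 - 2*t) - 80*t^4*√(1 - 2*t) + 80*t^3*√(1 - 2*t) - 40*t^2*√(1 - 2*t) + 10*t*√(1 - 2*t) - √(1 - 2*t))

E[X^2] = D^2[M](0) = 63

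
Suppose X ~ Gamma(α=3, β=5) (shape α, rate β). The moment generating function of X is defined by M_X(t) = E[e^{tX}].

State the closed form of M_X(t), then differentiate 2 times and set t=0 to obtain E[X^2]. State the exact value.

M_X(t) = 125/(5 - t)^3
D^2[M](t) = -1500/(t^5 - 25*t^4 + 250*t^3 - 1250*t^2 + 3125*t - 3125)

E[X^2] = D^2[M](0) = 12/25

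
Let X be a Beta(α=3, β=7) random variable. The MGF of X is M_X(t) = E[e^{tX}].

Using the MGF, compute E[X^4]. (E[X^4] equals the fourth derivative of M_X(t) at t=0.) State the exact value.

E[X^4] = d^4M/dt^4 |_{t=0} = 3/143

M_X(t) = ₁F₁(3; 10; t)
dM/dt = 3*₁F₁(4; 11; t)/10
d^2M/dt^2 = 6*₁F₁(5; 12; t)/55
d^3M/dt^3 = ₁F₁(6; 13; t)/22
d^4M/dt^4 = 3*₁F₁(7; 14; t)/143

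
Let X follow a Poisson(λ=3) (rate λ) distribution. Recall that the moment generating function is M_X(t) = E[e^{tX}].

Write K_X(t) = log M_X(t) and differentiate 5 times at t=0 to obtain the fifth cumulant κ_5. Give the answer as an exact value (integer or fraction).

M_X(t) = e^(3*e^(t) - 3)
K_X(t) = log M_X(t) = 3*e^(t) - 3
D^5[K](t) = 3*e^(t)

κ_5 = D^5[K](0) = 3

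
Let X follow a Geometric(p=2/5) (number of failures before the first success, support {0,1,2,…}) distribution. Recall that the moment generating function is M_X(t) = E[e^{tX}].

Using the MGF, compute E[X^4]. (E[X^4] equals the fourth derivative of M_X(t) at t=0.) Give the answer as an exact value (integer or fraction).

M_X(t) = 2/(5*(1 - 3*e^(t)/5))
D^4[M](t) = (-162*e^(4*t) - 2970*e^(3*t) - 4950*e^(2*t) - 750*e^(t))/(243*e^(5*t) - 2025*e^(4*t) + 6750*e^(3*t) - 11250*e^(2*t) + 9375*e^(t) - 3125)

E[X^4] = D^4[M](0) = 276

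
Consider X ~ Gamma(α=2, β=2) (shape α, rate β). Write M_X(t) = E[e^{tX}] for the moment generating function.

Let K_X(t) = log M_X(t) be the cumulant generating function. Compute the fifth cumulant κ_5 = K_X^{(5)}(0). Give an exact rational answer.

κ_5 = K′′′′′(0) = 3/2

M_X(t) = 4/(2 - t)^2
K_X(t) = log M_X(t) = -2*log(2 - t) + 2*log(2)
K′(t) = -2/(t - 2)
K′′(t) = 2/(t^2 - 4*t + 4)
K′′′(t) = -4/(t^3 - 6*t^2 + 12*t - 8)
K′′′′(t) = 12/(t^4 - 8*t^3 + 24*t^2 - 32*t + 16)
K′′′′′(t) = -48/(t^5 - 10*t^4 + 40*t^3 - 80*t^2 + 80*t - 32)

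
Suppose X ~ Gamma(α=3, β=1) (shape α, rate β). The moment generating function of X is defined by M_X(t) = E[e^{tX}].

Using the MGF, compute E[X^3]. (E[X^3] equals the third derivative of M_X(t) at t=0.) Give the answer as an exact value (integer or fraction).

E[X^3] = M^(3)(0) = 60

M_X(t) = (1 - t)^(-3)
M^(3)(t) = 60/(t^6 - 6*t^5 + 15*t^4 - 20*t^3 + 15*t^2 - 6*t + 1)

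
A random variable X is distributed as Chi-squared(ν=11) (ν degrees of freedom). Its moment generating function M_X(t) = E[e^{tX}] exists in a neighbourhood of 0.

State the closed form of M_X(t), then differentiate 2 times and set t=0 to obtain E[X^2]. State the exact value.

M_X(t) = (1 - 2*t)^(-11/2)
M′(t) = 11/(64*t^6*√(1 - 2*t) - 192*t^5*√(1 - 2*t) + 240*t^4*√(1 - 2*t) - 160*t^3*√(1 - 2*t) + 60*t^2*√(1 - 2*t) - 12*t*√(1 - 2*t) + √(1 - 2*t))
M′′(t) = -143/(128*t^7*√(1 - 2*t) - 448*t^6*√(1 - 2*t) + 672*t^5*√(1 - 2*t) - 560*t^4*√(1 - 2*t) + 280*t^3*√(1 - 2*t) - 84*t^2*√(1 - 2*t) + 14*t*√(1 - 2*t) - √(1 - 2*t))

E[X^2] = M′′(0) = 143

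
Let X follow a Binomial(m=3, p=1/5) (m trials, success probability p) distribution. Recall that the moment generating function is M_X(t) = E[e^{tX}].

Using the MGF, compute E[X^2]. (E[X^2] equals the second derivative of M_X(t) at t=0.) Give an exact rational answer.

E[X^2] = M^(2)(0) = 21/25

M_X(t) = (e^(t)/5 + 4/5)^3
M^(2)(t) = 9*e^(3*t)/125 + 48*e^(2*t)/125 + 48*e^(t)/125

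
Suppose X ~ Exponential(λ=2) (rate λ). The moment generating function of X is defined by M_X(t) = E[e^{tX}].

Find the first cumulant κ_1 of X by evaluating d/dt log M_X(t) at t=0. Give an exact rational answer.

M_X(t) = 2/(2 - t)
K_X(t) = log M_X(t) = -log(2 - t) + log(2)
K′(t) = -1/(t - 2)

κ_1 = K′(0) = 1/2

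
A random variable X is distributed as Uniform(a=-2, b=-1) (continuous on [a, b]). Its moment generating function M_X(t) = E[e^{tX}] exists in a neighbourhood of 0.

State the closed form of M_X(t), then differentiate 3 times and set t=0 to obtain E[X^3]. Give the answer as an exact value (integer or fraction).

M_X(t) = (e^(-t) - e^(-2*t))/t
M′(t) = (-t*e^(t) + 2*t - e^(t) + 1)*e^(-2*t)/t^2
M′′(t) = (t^2*e^(t) - 4*t^2 + 2*t*e^(t) - 4*t + 2*e^(t) - 2)*e^(-2*t)/t^3
M′′′(t) = (-t^3*e^(t) + 8*t^3 - 3*t^2*e^(t) + 12*t^2 - 6*t*e^(t) + 12*t - 6*e^(t) + 6)*e^(-2*t)/t^4

E[X^3] = M′′′(0) = -15/4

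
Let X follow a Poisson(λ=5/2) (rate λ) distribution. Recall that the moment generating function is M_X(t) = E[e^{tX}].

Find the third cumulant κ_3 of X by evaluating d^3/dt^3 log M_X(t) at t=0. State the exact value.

M_X(t) = e^(5*e^(t)/2 - 5/2)
K_X(t) = log M_X(t) = 5*e^(t)/2 - 5/2
K^(3)(t) = 5*e^(t)/2

κ_3 = K^(3)(0) = 5/2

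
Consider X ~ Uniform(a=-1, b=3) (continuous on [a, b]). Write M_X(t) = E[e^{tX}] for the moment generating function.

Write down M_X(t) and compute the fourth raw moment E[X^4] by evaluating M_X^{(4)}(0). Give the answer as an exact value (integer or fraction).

E[X^4] = M^(4)(0) = 61/5

M_X(t) = (e^(3*t) - e^(-t))/(4*t)
M^(4)(t) = (81*t^4*e^(4*t) - t^4 - 108*t^3*e^(4*t) - 4*t^3 + 108*t^2*e^(4*t) - 12*t^2 - 72*t*e^(4*t) - 24*t + 24*e^(4*t) - 24)*e^(-t)/(4*t^5)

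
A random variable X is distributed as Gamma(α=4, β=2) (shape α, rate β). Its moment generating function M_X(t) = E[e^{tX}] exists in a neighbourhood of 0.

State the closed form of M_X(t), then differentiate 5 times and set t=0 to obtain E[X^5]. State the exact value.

E[X^5] = M′′′′′(0) = 210

M_X(t) = 16/(2 - t)^4
M′(t) = -64/(t^5 - 10*t^4 + 40*t^3 - 80*t^2 + 80*t - 32)
M′′(t) = 320/(t^6 - 12*t^5 + 60*t^4 - 160*t^3 + 240*t^2 - 192*t + 64)
M′′′(t) = -1920/(t^7 - 14*t^6 + 84*t^5 - 280*t^4 + 560*t^3 - 672*t^2 + 448*t - 128)
M′′′′(t) = 13440/(t^8 - 16*t^7 + 112*t^6 - 448*t^5 + 1120*t^4 - 1792*t^3 + 1792*t^2 - 1024*t + 256)
M′′′′′(t) = -107520/(t^9 - 18*t^8 + 144*t^7 - 672*t^6 + 2016*t^5 - 4032*t^4 + 5376*t^3 - 4608*t^2 + 2304*t - 512)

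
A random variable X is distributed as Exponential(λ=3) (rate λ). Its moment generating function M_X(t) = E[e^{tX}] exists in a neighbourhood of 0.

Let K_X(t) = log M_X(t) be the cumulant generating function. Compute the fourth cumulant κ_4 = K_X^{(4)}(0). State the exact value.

M_X(t) = 3/(3 - t)
K_X(t) = log M_X(t) = -log(3 - t) + log(3)
D^4[K](t) = 6/(t^4 - 12*t^3 + 54*t^2 - 108*t + 81)

κ_4 = D^4[K](0) = 2/27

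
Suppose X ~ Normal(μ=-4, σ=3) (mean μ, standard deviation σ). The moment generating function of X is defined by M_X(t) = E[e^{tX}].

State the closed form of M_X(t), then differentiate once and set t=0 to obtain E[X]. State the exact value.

E[X] = M^(1)(0) = -4

M_X(t) = e^(9*t^2/2 - 4*t)
M^(1)(t) = 9*t*e^(-4*t)*e^(9*t^2/2) - 4*e^(-4*t)*e^(9*t^2/2)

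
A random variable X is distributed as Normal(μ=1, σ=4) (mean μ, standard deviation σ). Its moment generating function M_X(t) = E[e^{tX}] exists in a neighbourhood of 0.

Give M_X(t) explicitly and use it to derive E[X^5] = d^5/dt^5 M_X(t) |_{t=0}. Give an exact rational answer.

E[X^5] = M^(5)(0) = 4001

M_X(t) = e^(8*t^2 + t)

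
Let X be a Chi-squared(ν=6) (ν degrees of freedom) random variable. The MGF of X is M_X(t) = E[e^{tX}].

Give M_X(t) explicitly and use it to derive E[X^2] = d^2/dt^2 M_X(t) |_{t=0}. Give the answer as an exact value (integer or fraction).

M_X(t) = (1 - 2*t)^(-3)
D^2[M](t) = -48/(32*t^5 - 80*t^4 + 80*t^3 - 40*t^2 + 10*t - 1)

E[X^2] = D^2[M](0) = 48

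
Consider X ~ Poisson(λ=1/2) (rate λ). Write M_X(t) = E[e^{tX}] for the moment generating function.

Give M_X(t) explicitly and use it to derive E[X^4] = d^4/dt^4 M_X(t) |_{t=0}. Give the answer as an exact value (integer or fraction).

E[X^4] = M^(4)(0) = 49/16

M_X(t) = e^(e^(t)/2 - 1/2)
M^(4)(t) = (e^(4*t)*e^(e^(t)/2) + 12*e^(3*t)*e^(e^(t)/2) + 28*e^(2*t)*e^(e^(t)/2) + 8*e^(t)*e^(e^(t)/2))*e^(-1/2)/16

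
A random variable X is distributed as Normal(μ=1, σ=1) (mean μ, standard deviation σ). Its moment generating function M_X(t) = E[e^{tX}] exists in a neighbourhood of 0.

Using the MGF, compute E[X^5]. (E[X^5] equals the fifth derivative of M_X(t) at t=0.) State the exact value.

M_X(t) = e^(t^2/2 + t)
dM/dt = t*e^(t)*e^(t^2/2) + e^(t)*e^(t^2/2)
d^2M/dt^2 = t^2*e^(t)*e^(t^2/2) + 2*t*e^(t)*e^(t^2/2) + 2*e^(t)*e^(t^2/2)
d^3M/dt^3 = t^3*e^(t)*e^(t^2/2) + 3*t^2*e^(t)*e^(t^2/2) + 6*t*e^(t)*e^(t^2/2) + 4*e^(t)*e^(t^2/2)
d^4M/dt^4 = t^4*e^(t)*e^(t^2/2) + 4*t^3*e^(t)*e^(t^2/2) + 12*t^2*e^(t)*e^(t^2/2) + 16*t*e^(t)*e^(t^2/2) + 10*e^(t)*e^(t^2/2)
d^5M/dt^5 = t^5*e^(t)*e^(t^2/2) + 5*t^4*e^(t)*e^(t^2/2) + 20*t^3*e^(t)*e^(t^2/2) + 40*t^2*e^(t)*e^(t^2/2) + 50*t*e^(t)*e^(t^2/2) + 26*e^(t)*e^(t^2/2)

E[X^5] = d^5M/dt^5 |_{t=0} = 26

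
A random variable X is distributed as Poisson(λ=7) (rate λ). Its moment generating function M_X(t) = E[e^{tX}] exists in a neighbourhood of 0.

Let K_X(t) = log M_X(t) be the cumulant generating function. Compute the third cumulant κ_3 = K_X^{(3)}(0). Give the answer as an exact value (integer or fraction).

M_X(t) = e^(7*e^(t) - 7)
K_X(t) = log M_X(t) = 7*e^(t) - 7
K^(3)(t) = 7*e^(t)

κ_3 = K^(3)(0) = 7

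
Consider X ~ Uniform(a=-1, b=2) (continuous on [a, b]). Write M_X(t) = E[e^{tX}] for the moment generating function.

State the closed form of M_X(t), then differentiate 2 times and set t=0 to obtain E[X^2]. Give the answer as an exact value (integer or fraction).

E[X^2] = M′′(0) = 1

M_X(t) = (e^(2*t) - e^(-t))/(3*t)
M′(t) = (2*t*e^(3*t) + t - e^(3*t) + 1)*e^(-t)/(3*t^2)
M′′(t) = (4*t^2*e^(3*t) - t^2 - 4*t*e^(3*t) - 2*t + 2*e^(3*t) - 2)*e^(-t)/(3*t^3)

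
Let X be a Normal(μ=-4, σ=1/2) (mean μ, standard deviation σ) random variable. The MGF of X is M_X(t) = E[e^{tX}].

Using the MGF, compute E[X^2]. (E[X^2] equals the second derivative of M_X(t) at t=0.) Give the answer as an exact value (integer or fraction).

E[X^2] = M^(2)(0) = 65/4

M_X(t) = e^(t^2/8 - 4*t)
M^(2)(t) = (t^2*e^(t^2/8) - 32*t*e^(t^2/8) + 260*e^(t^2/8))*e^(-4*t)/16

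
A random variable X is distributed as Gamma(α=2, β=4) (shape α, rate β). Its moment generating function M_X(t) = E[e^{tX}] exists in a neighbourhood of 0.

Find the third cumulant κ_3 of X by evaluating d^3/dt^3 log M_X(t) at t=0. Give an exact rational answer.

κ_3 = d^3K/dt^3 |_{t=0} = 1/16

M_X(t) = 16/(4 - t)^2
K_X(t) = log M_X(t) = -2*log(4 - t) + 4*log(2)
dK/dt = -2/(t - 4)
d^2K/dt^2 = 2/(t^2 - 8*t + 16)
d^3K/dt^3 = -4/(t^3 - 12*t^2 + 48*t - 64)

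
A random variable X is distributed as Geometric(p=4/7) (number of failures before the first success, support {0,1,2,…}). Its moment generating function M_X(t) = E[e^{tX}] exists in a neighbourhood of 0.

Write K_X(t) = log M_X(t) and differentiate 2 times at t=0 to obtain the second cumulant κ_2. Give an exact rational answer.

M_X(t) = 4/(7*(1 - 3*e^(t)/7))
K_X(t) = log M_X(t) = -log(1 - 3*e^(t)/7) - log(7) + 2*log(2)
K′(t) = -3*e^(t)/(3*e^(t) - 7)
K′′(t) = 21*e^(t)/(9*e^(2*t) - 42*e^(t) + 49)

κ_2 = K′′(0) = 21/16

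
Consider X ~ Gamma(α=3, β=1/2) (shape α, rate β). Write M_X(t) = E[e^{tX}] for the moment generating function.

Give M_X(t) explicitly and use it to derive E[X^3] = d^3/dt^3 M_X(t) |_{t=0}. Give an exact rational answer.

E[X^3] = M′′′(0) = 480

M_X(t) = 1/(8*(1/2 - t)^3)
M′(t) = 6/(16*t^4 - 32*t^3 + 24*t^2 - 8*t + 1)
M′′(t) = -48/(32*t^5 - 80*t^4 + 80*t^3 - 40*t^2 + 10*t - 1)
M′′′(t) = 480/(64*t^6 - 192*t^5 + 240*t^4 - 160*t^3 + 60*t^2 - 12*t + 1)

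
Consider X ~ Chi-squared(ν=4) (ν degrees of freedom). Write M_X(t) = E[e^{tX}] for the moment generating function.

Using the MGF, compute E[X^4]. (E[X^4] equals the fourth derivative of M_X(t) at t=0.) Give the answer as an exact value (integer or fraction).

M_X(t) = (1 - 2*t)^(-2)
dM/dt = -4/(8*t^3 - 12*t^2 + 6*t - 1)
d^2M/dt^2 = 24/(16*t^4 - 32*t^3 + 24*t^2 - 8*t + 1)
d^3M/dt^3 = -192/(32*t^5 - 80*t^4 + 80*t^3 - 40*t^2 + 10*t - 1)
d^4M/dt^4 = 1920/(64*t^6 - 192*t^5 + 240*t^4 - 160*t^3 + 60*t^2 - 12*t + 1)

E[X^4] = d^4M/dt^4 |_{t=0} = 1920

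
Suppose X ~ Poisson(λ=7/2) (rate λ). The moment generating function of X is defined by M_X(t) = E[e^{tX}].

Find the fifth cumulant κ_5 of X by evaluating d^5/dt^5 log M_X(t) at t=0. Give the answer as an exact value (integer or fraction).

M_X(t) = e^(7*e^(t)/2 - 7/2)
K_X(t) = log M_X(t) = 7*e^(t)/2 - 7/2
D^5[K](t) = 7*e^(t)/2

κ_5 = D^5[K](0) = 7/2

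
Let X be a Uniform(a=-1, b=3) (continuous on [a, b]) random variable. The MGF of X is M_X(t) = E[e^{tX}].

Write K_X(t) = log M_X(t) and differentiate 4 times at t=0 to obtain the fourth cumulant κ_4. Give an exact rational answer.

M_X(t) = (e^(3*t) - e^(-t))/(4*t)
K_X(t) = log M_X(t) = -log(t) + log(e^(3*t) - e^(-t)) - 2*log(2)

κ_4 = K^(4)(0) = -32/15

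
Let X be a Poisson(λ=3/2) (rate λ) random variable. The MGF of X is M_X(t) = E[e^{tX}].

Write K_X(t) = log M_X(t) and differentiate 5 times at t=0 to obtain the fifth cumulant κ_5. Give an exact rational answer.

M_X(t) = e^(3*e^(t)/2 - 3/2)
K_X(t) = log M_X(t) = 3*e^(t)/2 - 3/2
K^(5)(t) = 3*e^(t)/2

κ_5 = K^(5)(0) = 3/2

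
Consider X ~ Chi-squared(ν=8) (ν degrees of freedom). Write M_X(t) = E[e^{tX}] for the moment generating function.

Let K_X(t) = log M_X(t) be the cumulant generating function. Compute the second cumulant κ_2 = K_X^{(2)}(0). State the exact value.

M_X(t) = (1 - 2*t)^(-4)
K_X(t) = log M_X(t) = -4*log(1 - 2*t)
K^(2)(t) = 16/(4*t^2 - 4*t + 1)

κ_2 = K^(2)(0) = 16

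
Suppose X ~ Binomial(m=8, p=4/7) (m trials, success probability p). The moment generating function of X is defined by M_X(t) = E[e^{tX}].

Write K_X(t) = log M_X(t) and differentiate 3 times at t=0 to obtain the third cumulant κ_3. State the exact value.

κ_3 = d^3K/dt^3 |_{t=0} = -96/343

M_X(t) = (4*e^(t)/7 + 3/7)^8
K_X(t) = log M_X(t) = 8*log(4*e^(t)/7 + 3/7)
dK/dt = 32*e^(t)/(4*e^(t) + 3)
d^2K/dt^2 = 96*e^(t)/(16*e^(2*t) + 24*e^(t) + 9)
d^3K/dt^3 = (-384*e^(2*t) + 288*e^(t))/(64*e^(3*t) + 144*e^(2*t) + 108*e^(t) + 27)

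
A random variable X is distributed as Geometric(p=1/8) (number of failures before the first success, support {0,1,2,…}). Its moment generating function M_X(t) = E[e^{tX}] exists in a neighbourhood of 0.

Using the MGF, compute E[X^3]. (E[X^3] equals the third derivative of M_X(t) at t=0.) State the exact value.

E[X^3] = d^3M/dt^3 |_{t=0} = 2359

M_X(t) = 1/(8*(1 - 7*e^(t)/8))
dM/dt = 7*e^(t)/(49*e^(2*t) - 112*e^(t) + 64)
d^2M/dt^2 = (-49*e^(2*t) - 56*e^(t))/(343*e^(3*t) - 1176*e^(2*t) + 1344*e^(t) - 512)
d^3M/dt^3 = (343*e^(3*t) + 1568*e^(2*t) + 448*e^(t))/(2401*e^(4*t) - 10976*e^(3*t) + 18816*e^(2*t) - 14336*e^(t) + 4096)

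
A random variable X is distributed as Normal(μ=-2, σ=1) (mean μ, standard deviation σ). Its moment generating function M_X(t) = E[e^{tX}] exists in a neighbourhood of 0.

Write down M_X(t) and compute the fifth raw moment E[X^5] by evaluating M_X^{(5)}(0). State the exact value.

M_X(t) = e^(t^2/2 - 2*t)
dM/dt = t*e^(-2*t)*e^(t^2/2) - 2*e^(-2*t)*e^(t^2/2)
d^2M/dt^2 = (t^2*e^(t^2/2) - 4*t*e^(t^2/2) + 5*e^(t^2/2))*e^(-2*t)
d^3M/dt^3 = (t^3*e^(t^2/2) - 6*t^2*e^(t^2/2) + 15*t*e^(t^2/2) - 14*e^(t^2/2))*e^(-2*t)
d^4M/dt^4 = (t^4*e^(t^2/2) - 8*t^3*e^(t^2/2) + 30*t^2*e^(t^2/2) - 56*t*e^(t^2/2) + 43*e^(t^2/2))*e^(-2*t)
d^5M/dt^5 = (t^5*e^(t^2/2) - 10*t^4*e^(t^2/2) + 50*t^3*e^(t^2/2) - 140*t^2*e^(t^2/2) + 215*t*e^(t^2/2) - 142*e^(t^2/2))*e^(-2*t)

E[X^5] = d^5M/dt^5 |_{t=0} = -142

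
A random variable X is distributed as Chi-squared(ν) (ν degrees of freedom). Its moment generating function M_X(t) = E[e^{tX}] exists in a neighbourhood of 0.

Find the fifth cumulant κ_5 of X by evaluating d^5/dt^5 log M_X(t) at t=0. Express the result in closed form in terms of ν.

M_X(t) = (1 - 2*t)^(-ν/2)
K_X(t) = log M_X(t) = -ν*log(1 - 2*t)/2
K^(5)(t) = -384*ν/(32*t^5 - 80*t^4 + 80*t^3 - 40*t^2 + 10*t - 1)

κ_5 = K^(5)(0) = 384*ν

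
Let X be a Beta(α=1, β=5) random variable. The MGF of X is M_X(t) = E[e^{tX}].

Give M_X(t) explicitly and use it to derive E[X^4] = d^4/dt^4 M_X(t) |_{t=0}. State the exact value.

E[X^4] = D^4[M](0) = 1/126

M_X(t) = ₁F₁(1; 6; t)
D^4[M](t) = ₁F₁(5; 10; t)/126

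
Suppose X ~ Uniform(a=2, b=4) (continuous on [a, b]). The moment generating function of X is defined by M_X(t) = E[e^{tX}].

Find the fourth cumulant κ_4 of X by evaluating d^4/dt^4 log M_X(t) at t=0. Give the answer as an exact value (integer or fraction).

κ_4 = D^4[K](0) = -2/15

M_X(t) = (e^(4*t) - e^(2*t))/(2*t)
K_X(t) = log M_X(t) = -log(t) + log(e^(4*t) - e^(2*t)) - log(2)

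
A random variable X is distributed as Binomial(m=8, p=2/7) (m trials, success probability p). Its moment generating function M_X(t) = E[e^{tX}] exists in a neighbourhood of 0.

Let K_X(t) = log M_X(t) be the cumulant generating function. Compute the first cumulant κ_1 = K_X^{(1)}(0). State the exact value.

M_X(t) = (2*e^(t)/7 + 5/7)^8
K_X(t) = log M_X(t) = 8*log(2*e^(t)/7 + 5/7)
K′(t) = 16*e^(t)/(2*e^(t) + 5)

κ_1 = K′(0) = 16/7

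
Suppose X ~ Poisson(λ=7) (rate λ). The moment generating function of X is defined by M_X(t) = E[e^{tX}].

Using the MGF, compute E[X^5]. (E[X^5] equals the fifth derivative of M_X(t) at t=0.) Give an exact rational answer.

M_X(t) = e^(7*e^(t) - 7)
M′(t) = 7*e^(-7)*e^(t)*e^(7*e^(t))
M′′(t) = (49*e^(2*t)*e^(7*e^(t)) + 7*e^(t)*e^(7*e^(t)))*e^(-7)
M′′′(t) = (343*e^(3*t)*e^(7*e^(t)) + 147*e^(2*t)*e^(7*e^(t)) + 7*e^(t)*e^(7*e^(t)))*e^(-7)
M′′′′(t) = (2401*e^(4*t)*e^(7*e^(t)) + 2058*e^(3*t)*e^(7*e^(t)) + 343*e^(2*t)*e^(7*e^(t)) + 7*e^(t)*e^(7*e^(t)))*e^(-7)
M′′′′′(t) = (16807*e^(5*t)*e^(7*e^(t)) + 24010*e^(4*t)*e^(7*e^(t)) + 8575*e^(3*t)*e^(7*e^(t)) + 735*e^(2*t)*e^(7*e^(t)) + 7*e^(t)*e^(7*e^(t)))*e^(-7)

E[X^5] = M′′′′′(0) = 50134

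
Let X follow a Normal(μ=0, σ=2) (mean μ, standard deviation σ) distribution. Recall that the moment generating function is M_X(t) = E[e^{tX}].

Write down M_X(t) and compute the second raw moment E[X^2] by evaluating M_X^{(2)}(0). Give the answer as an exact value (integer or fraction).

E[X^2] = d^2M/dt^2 |_{t=0} = 4

M_X(t) = e^(2*t^2)
dM/dt = 4*t*e^(2*t^2)
d^2M/dt^2 = 16*t^2*e^(2*t^2) + 4*e^(2*t^2)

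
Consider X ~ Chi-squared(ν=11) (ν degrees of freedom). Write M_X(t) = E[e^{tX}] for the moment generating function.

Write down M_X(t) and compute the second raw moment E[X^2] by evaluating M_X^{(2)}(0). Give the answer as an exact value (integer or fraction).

M_X(t) = (1 - 2*t)^(-11/2)
M^(2)(t) = -143/(128*t^7*√(1 - 2*t) - 448*t^6*√(1 - 2*t) + 672*t^5*√(1 - 2*t) - 560*t^4*√(1 - 2*t) + 280*t^3*√(1 - 2*t) - 84*t^2*√(1 - 2*t) + 14*t*√(1 - 2*t) - √(1 - 2*t))

E[X^2] = M^(2)(0) = 143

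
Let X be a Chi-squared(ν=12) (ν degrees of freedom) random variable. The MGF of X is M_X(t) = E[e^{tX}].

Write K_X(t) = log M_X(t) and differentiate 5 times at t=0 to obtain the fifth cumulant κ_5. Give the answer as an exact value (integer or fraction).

M_X(t) = (1 - 2*t)^(-6)
K_X(t) = log M_X(t) = -6*log(1 - 2*t)
dK/dt = -12/(2*t - 1)
d^2K/dt^2 = 24/(4*t^2 - 4*t + 1)
d^3K/dt^3 = -96/(8*t^3 - 12*t^2 + 6*t - 1)
d^4K/dt^4 = 576/(16*t^4 - 32*t^3 + 24*t^2 - 8*t + 1)
d^5K/dt^5 = -4608/(32*t^5 - 80*t^4 + 80*t^3 - 40*t^2 + 10*t - 1)

κ_5 = d^5K/dt^5 |_{t=0} = 4608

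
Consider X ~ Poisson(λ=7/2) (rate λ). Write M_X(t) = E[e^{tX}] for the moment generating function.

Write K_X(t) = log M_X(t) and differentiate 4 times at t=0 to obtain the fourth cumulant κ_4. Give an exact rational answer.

κ_4 = d^4K/dt^4 |_{t=0} = 7/2

M_X(t) = e^(7*e^(t)/2 - 7/2)
K_X(t) = log M_X(t) = 7*e^(t)/2 - 7/2
dK/dt = 7*e^(t)/2
d^2K/dt^2 = 7*e^(t)/2
d^3K/dt^3 = 7*e^(t)/2
d^4K/dt^4 = 7*e^(t)/2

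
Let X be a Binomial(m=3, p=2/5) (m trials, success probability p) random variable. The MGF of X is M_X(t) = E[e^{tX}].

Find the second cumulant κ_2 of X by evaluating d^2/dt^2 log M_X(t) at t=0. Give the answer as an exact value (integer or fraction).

κ_2 = d^2K/dt^2 |_{t=0} = 18/25

M_X(t) = (2*e^(t)/5 + 3/5)^3
K_X(t) = log M_X(t) = 3*log(2*e^(t)/5 + 3/5)
dK/dt = 6*e^(t)/(2*e^(t) + 3)
d^2K/dt^2 = 18*e^(t)/(4*e^(2*t) + 12*e^(t) + 9)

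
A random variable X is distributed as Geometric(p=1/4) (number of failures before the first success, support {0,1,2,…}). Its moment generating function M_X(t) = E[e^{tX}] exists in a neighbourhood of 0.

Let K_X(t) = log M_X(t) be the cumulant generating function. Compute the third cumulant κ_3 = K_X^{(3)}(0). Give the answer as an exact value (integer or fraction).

M_X(t) = 1/(4*(1 - 3*e^(t)/4))
K_X(t) = log M_X(t) = -log(1 - 3*e^(t)/4) - 2*log(2)
D^3[K](t) = (-36*e^(2*t) - 48*e^(t))/(27*e^(3*t) - 108*e^(2*t) + 144*e^(t) - 64)

κ_3 = D^3[K](0) = 84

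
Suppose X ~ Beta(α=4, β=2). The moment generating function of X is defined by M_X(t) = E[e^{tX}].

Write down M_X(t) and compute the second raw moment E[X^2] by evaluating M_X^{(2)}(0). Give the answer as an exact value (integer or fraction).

E[X^2] = D^2[M](0) = 10/21

M_X(t) = ₁F₁(4; 6; t)
D^2[M](t) = 10*₁F₁(6; 8; t)/21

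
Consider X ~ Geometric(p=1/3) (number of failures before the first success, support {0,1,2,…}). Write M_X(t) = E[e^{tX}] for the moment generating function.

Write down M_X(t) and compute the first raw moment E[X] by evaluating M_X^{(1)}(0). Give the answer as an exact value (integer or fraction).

M_X(t) = 1/(3*(1 - 2*e^(t)/3))
M′(t) = 2*e^(t)/(4*e^(2*t) - 12*e^(t) + 9)

E[X] = M′(0) = 2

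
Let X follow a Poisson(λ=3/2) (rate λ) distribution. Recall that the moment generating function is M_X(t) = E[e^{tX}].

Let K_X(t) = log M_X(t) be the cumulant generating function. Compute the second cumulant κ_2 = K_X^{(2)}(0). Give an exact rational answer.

κ_2 = d^2K/dt^2 |_{t=0} = 3/2

M_X(t) = e^(3*e^(t)/2 - 3/2)
K_X(t) = log M_X(t) = 3*e^(t)/2 - 3/2
dK/dt = 3*e^(t)/2
d^2K/dt^2 = 3*e^(t)/2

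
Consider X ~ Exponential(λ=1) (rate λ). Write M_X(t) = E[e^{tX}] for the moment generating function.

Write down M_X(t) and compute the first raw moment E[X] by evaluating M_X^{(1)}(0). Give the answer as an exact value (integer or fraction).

M_X(t) = 1/(1 - t)
D[M](t) = 1/(t^2 - 2*t + 1)

E[X] = D[M](0) = 1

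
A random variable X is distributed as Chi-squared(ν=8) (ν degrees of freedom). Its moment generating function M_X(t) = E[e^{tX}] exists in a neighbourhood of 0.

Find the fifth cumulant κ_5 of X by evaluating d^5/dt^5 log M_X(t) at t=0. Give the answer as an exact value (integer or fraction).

M_X(t) = (1 - 2*t)^(-4)
K_X(t) = log M_X(t) = -4*log(1 - 2*t)
K′(t) = -8/(2*t - 1)
K′′(t) = 16/(4*t^2 - 4*t + 1)
K′′′(t) = -64/(8*t^3 - 12*t^2 + 6*t - 1)
K′′′′(t) = 384/(16*t^4 - 32*t^3 + 24*t^2 - 8*t + 1)
K′′′′′(t) = -3072/(32*t^5 - 80*t^4 + 80*t^3 - 40*t^2 + 10*t - 1)

κ_5 = K′′′′′(0) = 3072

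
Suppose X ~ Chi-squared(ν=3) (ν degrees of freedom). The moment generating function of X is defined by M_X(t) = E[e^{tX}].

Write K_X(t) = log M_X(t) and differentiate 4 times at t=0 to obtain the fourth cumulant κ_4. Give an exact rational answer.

M_X(t) = (1 - 2*t)^(-3/2)
K_X(t) = log M_X(t) = -3*log(1 - 2*t)/2
K′(t) = -3/(2*t - 1)
K′′(t) = 6/(4*t^2 - 4*t + 1)
K′′′(t) = -24/(8*t^3 - 12*t^2 + 6*t - 1)
K′′′′(t) = 144/(16*t^4 - 32*t^3 + 24*t^2 - 8*t + 1)

κ_4 = K′′′′(0) = 144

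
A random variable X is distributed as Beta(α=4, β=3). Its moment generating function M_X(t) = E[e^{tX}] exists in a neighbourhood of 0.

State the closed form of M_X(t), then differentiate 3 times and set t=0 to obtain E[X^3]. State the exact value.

M_X(t) = ₁F₁(4; 7; t)
dM/dt = 4*₁F₁(5; 8; t)/7
d^2M/dt^2 = 5*₁F₁(6; 9; t)/14
d^3M/dt^3 = 5*₁F₁(7; 10; t)/21

E[X^3] = d^3M/dt^3 |_{t=0} = 5/21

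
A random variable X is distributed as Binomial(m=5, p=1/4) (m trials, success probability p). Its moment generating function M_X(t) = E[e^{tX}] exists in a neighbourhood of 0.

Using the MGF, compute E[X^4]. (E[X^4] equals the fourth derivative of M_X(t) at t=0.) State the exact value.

M_X(t) = (e^(t)/4 + 3/4)^5
dM/dt = 5*e^(5*t)/1024 + 15*e^(4*t)/256 + 135*e^(3*t)/512 + 135*e^(2*t)/256 + 405*e^(t)/1024
d^2M/dt^2 = 25*e^(5*t)/1024 + 15*e^(4*t)/64 + 405*e^(3*t)/512 + 135*e^(2*t)/128 + 405*e^(t)/1024
d^3M/dt^3 = 125*e^(5*t)/1024 + 15*e^(4*t)/16 + 1215*e^(3*t)/512 + 135*e^(2*t)/64 + 405*e^(t)/1024
d^4M/dt^4 = 625*e^(5*t)/1024 + 15*e^(4*t)/4 + 3645*e^(3*t)/512 + 135*e^(2*t)/32 + 405*e^(t)/1024

E[X^4] = d^4M/dt^4 |_{t=0} = 515/32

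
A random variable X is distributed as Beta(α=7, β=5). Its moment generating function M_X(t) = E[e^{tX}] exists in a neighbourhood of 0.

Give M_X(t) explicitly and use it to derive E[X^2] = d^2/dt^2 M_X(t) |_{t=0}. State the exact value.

M_X(t) = ₁F₁(7; 12; t)
dM/dt = 7*₁F₁(8; 13; t)/12
d^2M/dt^2 = 14*₁F₁(9; 14; t)/39

E[X^2] = d^2M/dt^2 |_{t=0} = 14/39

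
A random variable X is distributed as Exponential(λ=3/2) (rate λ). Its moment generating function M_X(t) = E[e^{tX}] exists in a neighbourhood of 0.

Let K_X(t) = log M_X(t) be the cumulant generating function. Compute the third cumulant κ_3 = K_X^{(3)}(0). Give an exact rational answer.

M_X(t) = 3/(2*(3/2 - t))
K_X(t) = log M_X(t) = -log(3/2 - t) - log(2) + log(3)
D^3[K](t) = -16/(8*t^3 - 36*t^2 + 54*t - 27)

κ_3 = D^3[K](0) = 16/27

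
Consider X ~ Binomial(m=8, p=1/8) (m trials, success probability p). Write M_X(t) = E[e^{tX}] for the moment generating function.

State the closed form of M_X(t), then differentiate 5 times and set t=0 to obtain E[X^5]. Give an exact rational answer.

E[X^5] = M^(5)(0) = 17837/512

M_X(t) = (e^(t)/8 + 7/8)^8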